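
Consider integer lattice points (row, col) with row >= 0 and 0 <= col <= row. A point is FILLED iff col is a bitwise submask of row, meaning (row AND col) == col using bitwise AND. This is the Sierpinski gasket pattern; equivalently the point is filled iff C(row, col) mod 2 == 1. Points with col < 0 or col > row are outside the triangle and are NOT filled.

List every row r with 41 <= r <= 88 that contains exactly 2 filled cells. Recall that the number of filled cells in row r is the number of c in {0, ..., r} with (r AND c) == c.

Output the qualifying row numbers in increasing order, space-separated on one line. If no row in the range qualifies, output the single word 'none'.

Answer: 64

Derivation:
Row r has 2^popcount(r) filled cells, so we need popcount(r) = log2(2) = 1.
Scan r = 41..88 and keep those with exactly 1 one-bits:
r=41=101001 popcount=3 -> skip
r=42=101010 popcount=3 -> skip
r=43=101011 popcount=4 -> skip
r=44=101100 popcount=3 -> skip
r=45=101101 popcount=4 -> skip
r=46=101110 popcount=4 -> skip
r=47=101111 popcount=5 -> skip
r=48=110000 popcount=2 -> skip
r=49=110001 popcount=3 -> skip
r=50=110010 popcount=3 -> skip
r=51=110011 popcount=4 -> skip
r=52=110100 popcount=3 -> skip
r=53=110101 popcount=4 -> skip
r=54=110110 popcount=4 -> skip
r=55=110111 popcount=5 -> skip
r=56=111000 popcount=3 -> skip
r=57=111001 popcount=4 -> skip
r=58=111010 popcount=4 -> skip
r=59=111011 popcount=5 -> skip
r=60=111100 popcount=4 -> skip
r=61=111101 popcount=5 -> skip
r=62=111110 popcount=5 -> skip
r=63=111111 popcount=6 -> skip
r=64=1000000 popcount=1 -> KEEP
r=65=1000001 popcount=2 -> skip
r=66=1000010 popcount=2 -> skip
r=67=1000011 popcount=3 -> skip
r=68=1000100 popcount=2 -> skip
r=69=1000101 popcount=3 -> skip
r=70=1000110 popcount=3 -> skip
r=71=1000111 popcount=4 -> skip
r=72=1001000 popcount=2 -> skip
r=73=1001001 popcount=3 -> skip
r=74=1001010 popcount=3 -> skip
r=75=1001011 popcount=4 -> skip
r=76=1001100 popcount=3 -> skip
r=77=1001101 popcount=4 -> skip
r=78=1001110 popcount=4 -> skip
r=79=1001111 popcount=5 -> skip
r=80=1010000 popcount=2 -> skip
r=81=1010001 popcount=3 -> skip
r=82=1010010 popcount=3 -> skip
r=83=1010011 popcount=4 -> skip
r=84=1010100 popcount=3 -> skip
r=85=1010101 popcount=4 -> skip
r=86=1010110 popcount=4 -> skip
r=87=1010111 popcount=5 -> skip
r=88=1011000 popcount=3 -> skip
Kept rows: 64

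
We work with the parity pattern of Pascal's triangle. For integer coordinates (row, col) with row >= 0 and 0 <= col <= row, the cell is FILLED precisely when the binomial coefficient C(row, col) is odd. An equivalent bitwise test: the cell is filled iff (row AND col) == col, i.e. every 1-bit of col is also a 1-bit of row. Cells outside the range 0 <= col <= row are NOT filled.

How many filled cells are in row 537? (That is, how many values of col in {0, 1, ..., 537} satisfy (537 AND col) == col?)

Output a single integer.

Answer: 16

Derivation:
537 in binary = 1000011001
popcount(537) = number of 1-bits in 1000011001 = 4
A col c satisfies (537 AND c) == c iff every set bit of c is also set in 537; each of the 4 set bits of 537 can independently be on or off in c.
count = 2^4 = 16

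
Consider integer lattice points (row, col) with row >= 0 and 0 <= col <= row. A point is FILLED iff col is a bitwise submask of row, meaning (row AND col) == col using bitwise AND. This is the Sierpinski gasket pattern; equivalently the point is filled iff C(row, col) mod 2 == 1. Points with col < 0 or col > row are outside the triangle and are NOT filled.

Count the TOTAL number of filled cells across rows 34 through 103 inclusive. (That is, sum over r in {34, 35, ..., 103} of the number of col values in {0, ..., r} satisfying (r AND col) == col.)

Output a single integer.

r34=100010 pc2: +4 =4
r35=100011 pc3: +8 =12
r36=100100 pc2: +4 =16
r37=100101 pc3: +8 =24
r38=100110 pc3: +8 =32
r39=100111 pc4: +16 =48
r40=101000 pc2: +4 =52
r41=101001 pc3: +8 =60
r42=101010 pc3: +8 =68
r43=101011 pc4: +16 =84
r44=101100 pc3: +8 =92
r45=101101 pc4: +16 =108
r46=101110 pc4: +16 =124
r47=101111 pc5: +32 =156
r48=110000 pc2: +4 =160
r49=110001 pc3: +8 =168
r50=110010 pc3: +8 =176
r51=110011 pc4: +16 =192
r52=110100 pc3: +8 =200
r53=110101 pc4: +16 =216
r54=110110 pc4: +16 =232
r55=110111 pc5: +32 =264
r56=111000 pc3: +8 =272
r57=111001 pc4: +16 =288
r58=111010 pc4: +16 =304
r59=111011 pc5: +32 =336
r60=111100 pc4: +16 =352
r61=111101 pc5: +32 =384
r62=111110 pc5: +32 =416
r63=111111 pc6: +64 =480
r64=1000000 pc1: +2 =482
r65=1000001 pc2: +4 =486
r66=1000010 pc2: +4 =490
r67=1000011 pc3: +8 =498
r68=1000100 pc2: +4 =502
r69=1000101 pc3: +8 =510
r70=1000110 pc3: +8 =518
r71=1000111 pc4: +16 =534
r72=1001000 pc2: +4 =538
r73=1001001 pc3: +8 =546
r74=1001010 pc3: +8 =554
r75=1001011 pc4: +16 =570
r76=1001100 pc3: +8 =578
r77=1001101 pc4: +16 =594
r78=1001110 pc4: +16 =610
r79=1001111 pc5: +32 =642
r80=1010000 pc2: +4 =646
r81=1010001 pc3: +8 =654
r82=1010010 pc3: +8 =662
r83=1010011 pc4: +16 =678
r84=1010100 pc3: +8 =686
r85=1010101 pc4: +16 =702
r86=1010110 pc4: +16 =718
r87=1010111 pc5: +32 =750
r88=1011000 pc3: +8 =758
r89=1011001 pc4: +16 =774
r90=1011010 pc4: +16 =790
r91=1011011 pc5: +32 =822
r92=1011100 pc4: +16 =838
r93=1011101 pc5: +32 =870
r94=1011110 pc5: +32 =902
r95=1011111 pc6: +64 =966
r96=1100000 pc2: +4 =970
r97=1100001 pc3: +8 =978
r98=1100010 pc3: +8 =986
r99=1100011 pc4: +16 =1002
r100=1100100 pc3: +8 =1010
r101=1100101 pc4: +16 =1026
r102=1100110 pc4: +16 =1042
r103=1100111 pc5: +32 =1074

Answer: 1074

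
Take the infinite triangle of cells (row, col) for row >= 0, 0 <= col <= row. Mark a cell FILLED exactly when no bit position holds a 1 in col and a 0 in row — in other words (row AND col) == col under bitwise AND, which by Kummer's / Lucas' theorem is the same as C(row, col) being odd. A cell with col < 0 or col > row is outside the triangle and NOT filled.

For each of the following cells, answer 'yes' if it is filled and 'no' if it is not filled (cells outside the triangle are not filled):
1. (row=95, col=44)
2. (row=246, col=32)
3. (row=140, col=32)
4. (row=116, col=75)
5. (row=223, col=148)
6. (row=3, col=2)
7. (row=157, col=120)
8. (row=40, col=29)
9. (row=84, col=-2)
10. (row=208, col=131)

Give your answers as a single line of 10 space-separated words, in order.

(95,44): row=0b1011111, col=0b101100, row AND col = 0b1100 = 12; 12 != 44 -> empty
(246,32): row=0b11110110, col=0b100000, row AND col = 0b100000 = 32; 32 == 32 -> filled
(140,32): row=0b10001100, col=0b100000, row AND col = 0b0 = 0; 0 != 32 -> empty
(116,75): row=0b1110100, col=0b1001011, row AND col = 0b1000000 = 64; 64 != 75 -> empty
(223,148): row=0b11011111, col=0b10010100, row AND col = 0b10010100 = 148; 148 == 148 -> filled
(3,2): row=0b11, col=0b10, row AND col = 0b10 = 2; 2 == 2 -> filled
(157,120): row=0b10011101, col=0b1111000, row AND col = 0b11000 = 24; 24 != 120 -> empty
(40,29): row=0b101000, col=0b11101, row AND col = 0b1000 = 8; 8 != 29 -> empty
(84,-2): col outside [0, 84] -> not filled
(208,131): row=0b11010000, col=0b10000011, row AND col = 0b10000000 = 128; 128 != 131 -> empty

Answer: no yes no no yes yes no no no no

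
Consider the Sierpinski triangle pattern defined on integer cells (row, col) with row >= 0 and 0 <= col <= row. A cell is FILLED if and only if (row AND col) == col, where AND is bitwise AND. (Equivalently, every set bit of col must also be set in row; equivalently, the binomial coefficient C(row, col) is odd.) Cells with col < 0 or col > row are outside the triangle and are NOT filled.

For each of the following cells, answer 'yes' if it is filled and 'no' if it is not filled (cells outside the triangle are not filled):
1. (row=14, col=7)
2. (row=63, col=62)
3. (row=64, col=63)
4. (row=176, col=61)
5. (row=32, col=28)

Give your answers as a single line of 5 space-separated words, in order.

Answer: no yes no no no

Derivation:
(14,7): row=0b1110, col=0b111, row AND col = 0b110 = 6; 6 != 7 -> empty
(63,62): row=0b111111, col=0b111110, row AND col = 0b111110 = 62; 62 == 62 -> filled
(64,63): row=0b1000000, col=0b111111, row AND col = 0b0 = 0; 0 != 63 -> empty
(176,61): row=0b10110000, col=0b111101, row AND col = 0b110000 = 48; 48 != 61 -> empty
(32,28): row=0b100000, col=0b11100, row AND col = 0b0 = 0; 0 != 28 -> empty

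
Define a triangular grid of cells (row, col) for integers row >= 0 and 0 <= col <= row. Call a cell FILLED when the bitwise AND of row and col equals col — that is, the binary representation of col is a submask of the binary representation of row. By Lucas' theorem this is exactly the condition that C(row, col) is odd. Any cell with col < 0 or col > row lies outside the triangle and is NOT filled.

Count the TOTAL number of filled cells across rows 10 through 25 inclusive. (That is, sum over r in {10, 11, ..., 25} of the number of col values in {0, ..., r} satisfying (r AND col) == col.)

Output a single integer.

Answer: 114

Derivation:
r10=1010 pc2: +4 =4
r11=1011 pc3: +8 =12
r12=1100 pc2: +4 =16
r13=1101 pc3: +8 =24
r14=1110 pc3: +8 =32
r15=1111 pc4: +16 =48
r16=10000 pc1: +2 =50
r17=10001 pc2: +4 =54
r18=10010 pc2: +4 =58
r19=10011 pc3: +8 =66
r20=10100 pc2: +4 =70
r21=10101 pc3: +8 =78
r22=10110 pc3: +8 =86
r23=10111 pc4: +16 =102
r24=11000 pc2: +4 =106
r25=11001 pc3: +8 =114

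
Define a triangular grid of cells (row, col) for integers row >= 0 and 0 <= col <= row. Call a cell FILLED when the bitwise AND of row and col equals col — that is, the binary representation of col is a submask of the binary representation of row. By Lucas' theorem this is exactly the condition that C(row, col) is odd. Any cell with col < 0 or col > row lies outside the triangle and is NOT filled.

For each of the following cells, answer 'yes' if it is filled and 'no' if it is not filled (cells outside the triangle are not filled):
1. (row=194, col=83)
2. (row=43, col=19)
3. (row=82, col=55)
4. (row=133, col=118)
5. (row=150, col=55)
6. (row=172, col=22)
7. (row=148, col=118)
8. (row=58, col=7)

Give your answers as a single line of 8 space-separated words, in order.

(194,83): row=0b11000010, col=0b1010011, row AND col = 0b1000010 = 66; 66 != 83 -> empty
(43,19): row=0b101011, col=0b10011, row AND col = 0b11 = 3; 3 != 19 -> empty
(82,55): row=0b1010010, col=0b110111, row AND col = 0b10010 = 18; 18 != 55 -> empty
(133,118): row=0b10000101, col=0b1110110, row AND col = 0b100 = 4; 4 != 118 -> empty
(150,55): row=0b10010110, col=0b110111, row AND col = 0b10110 = 22; 22 != 55 -> empty
(172,22): row=0b10101100, col=0b10110, row AND col = 0b100 = 4; 4 != 22 -> empty
(148,118): row=0b10010100, col=0b1110110, row AND col = 0b10100 = 20; 20 != 118 -> empty
(58,7): row=0b111010, col=0b111, row AND col = 0b10 = 2; 2 != 7 -> empty

Answer: no no no no no no no no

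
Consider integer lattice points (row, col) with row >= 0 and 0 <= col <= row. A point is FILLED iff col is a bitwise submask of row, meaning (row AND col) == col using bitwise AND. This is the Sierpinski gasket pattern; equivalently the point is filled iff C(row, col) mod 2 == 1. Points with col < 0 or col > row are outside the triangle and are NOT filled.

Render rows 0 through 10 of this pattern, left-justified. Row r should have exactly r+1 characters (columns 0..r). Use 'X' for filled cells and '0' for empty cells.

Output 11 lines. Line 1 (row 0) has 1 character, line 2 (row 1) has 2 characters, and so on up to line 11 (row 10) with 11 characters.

r0=0: X
r1=1: XX
r2=10: X0X
r3=11: XXXX
r4=100: X000X
r5=101: XX00XX
r6=110: X0X0X0X
r7=111: XXXXXXXX
r8=1000: X0000000X
r9=1001: XX000000XX
r10=1010: X0X00000X0X

Answer: X
XX
X0X
XXXX
X000X
XX00XX
X0X0X0X
XXXXXXXX
X0000000X
XX000000XX
X0X00000X0X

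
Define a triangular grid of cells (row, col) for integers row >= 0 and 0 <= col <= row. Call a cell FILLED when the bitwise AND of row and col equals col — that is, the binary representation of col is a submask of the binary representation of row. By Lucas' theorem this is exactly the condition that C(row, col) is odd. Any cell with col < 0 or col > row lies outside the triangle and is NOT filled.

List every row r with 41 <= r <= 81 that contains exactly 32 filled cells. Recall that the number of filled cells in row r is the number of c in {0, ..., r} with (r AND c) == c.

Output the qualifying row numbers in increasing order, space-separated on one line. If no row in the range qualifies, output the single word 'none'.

Answer: 47 55 59 61 62 79

Derivation:
Row r has 2^popcount(r) filled cells, so we need popcount(r) = log2(32) = 5.
Scan r = 41..81 and keep those with exactly 5 one-bits:
r=41=101001 popcount=3 -> skip
r=42=101010 popcount=3 -> skip
r=43=101011 popcount=4 -> skip
r=44=101100 popcount=3 -> skip
r=45=101101 popcount=4 -> skip
r=46=101110 popcount=4 -> skip
r=47=101111 popcount=5 -> KEEP
r=48=110000 popcount=2 -> skip
r=49=110001 popcount=3 -> skip
r=50=110010 popcount=3 -> skip
r=51=110011 popcount=4 -> skip
r=52=110100 popcount=3 -> skip
r=53=110101 popcount=4 -> skip
r=54=110110 popcount=4 -> skip
r=55=110111 popcount=5 -> KEEP
r=56=111000 popcount=3 -> skip
r=57=111001 popcount=4 -> skip
r=58=111010 popcount=4 -> skip
r=59=111011 popcount=5 -> KEEP
r=60=111100 popcount=4 -> skip
r=61=111101 popcount=5 -> KEEP
r=62=111110 popcount=5 -> KEEP
r=63=111111 popcount=6 -> skip
r=64=1000000 popcount=1 -> skip
r=65=1000001 popcount=2 -> skip
r=66=1000010 popcount=2 -> skip
r=67=1000011 popcount=3 -> skip
r=68=1000100 popcount=2 -> skip
r=69=1000101 popcount=3 -> skip
r=70=1000110 popcount=3 -> skip
r=71=1000111 popcount=4 -> skip
r=72=1001000 popcount=2 -> skip
r=73=1001001 popcount=3 -> skip
r=74=1001010 popcount=3 -> skip
r=75=1001011 popcount=4 -> skip
r=76=1001100 popcount=3 -> skip
r=77=1001101 popcount=4 -> skip
r=78=1001110 popcount=4 -> skip
r=79=1001111 popcount=5 -> KEEP
r=80=1010000 popcount=2 -> skip
r=81=1010001 popcount=3 -> skip
Kept rows: 47 55 59 61 62 79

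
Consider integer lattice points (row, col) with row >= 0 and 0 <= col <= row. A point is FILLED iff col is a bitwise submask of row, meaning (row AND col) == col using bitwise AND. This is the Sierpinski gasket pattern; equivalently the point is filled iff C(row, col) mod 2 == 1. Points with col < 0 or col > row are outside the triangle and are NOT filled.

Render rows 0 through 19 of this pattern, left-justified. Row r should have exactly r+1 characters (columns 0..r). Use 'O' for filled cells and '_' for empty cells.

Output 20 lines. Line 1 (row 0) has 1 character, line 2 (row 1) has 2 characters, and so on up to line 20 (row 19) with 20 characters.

Answer: O
OO
O_O
OOOO
O___O
OO__OO
O_O_O_O
OOOOOOOO
O_______O
OO______OO
O_O_____O_O
OOOO____OOOO
O___O___O___O
OO__OO__OO__OO
O_O_O_O_O_O_O_O
OOOOOOOOOOOOOOOO
O_______________O
OO______________OO
O_O_____________O_O
OOOO____________OOOO

Derivation:
r0=0: O
r1=1: OO
r2=10: O_O
r3=11: OOOO
r4=100: O___O
r5=101: OO__OO
r6=110: O_O_O_O
r7=111: OOOOOOOO
r8=1000: O_______O
r9=1001: OO______OO
r10=1010: O_O_____O_O
r11=1011: OOOO____OOOO
r12=1100: O___O___O___O
r13=1101: OO__OO__OO__OO
r14=1110: O_O_O_O_O_O_O_O
r15=1111: OOOOOOOOOOOOOOOO
r16=10000: O_______________O
r17=10001: OO______________OO
r18=10010: O_O_____________O_O
r19=10011: OOOO____________OOOO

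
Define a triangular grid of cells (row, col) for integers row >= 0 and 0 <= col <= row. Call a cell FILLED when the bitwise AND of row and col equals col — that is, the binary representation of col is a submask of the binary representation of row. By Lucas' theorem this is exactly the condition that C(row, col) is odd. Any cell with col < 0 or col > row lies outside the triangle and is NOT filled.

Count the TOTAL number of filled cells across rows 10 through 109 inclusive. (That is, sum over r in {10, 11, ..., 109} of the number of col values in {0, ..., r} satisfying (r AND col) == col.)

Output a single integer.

r10=1010 pc2: +4 =4
r11=1011 pc3: +8 =12
r12=1100 pc2: +4 =16
r13=1101 pc3: +8 =24
r14=1110 pc3: +8 =32
r15=1111 pc4: +16 =48
r16=10000 pc1: +2 =50
r17=10001 pc2: +4 =54
r18=10010 pc2: +4 =58
r19=10011 pc3: +8 =66
r20=10100 pc2: +4 =70
r21=10101 pc3: +8 =78
r22=10110 pc3: +8 =86
r23=10111 pc4: +16 =102
r24=11000 pc2: +4 =106
r25=11001 pc3: +8 =114
r26=11010 pc3: +8 =122
r27=11011 pc4: +16 =138
r28=11100 pc3: +8 =146
r29=11101 pc4: +16 =162
r30=11110 pc4: +16 =178
r31=11111 pc5: +32 =210
r32=100000 pc1: +2 =212
r33=100001 pc2: +4 =216
r34=100010 pc2: +4 =220
r35=100011 pc3: +8 =228
r36=100100 pc2: +4 =232
r37=100101 pc3: +8 =240
r38=100110 pc3: +8 =248
r39=100111 pc4: +16 =264
r40=101000 pc2: +4 =268
r41=101001 pc3: +8 =276
r42=101010 pc3: +8 =284
r43=101011 pc4: +16 =300
r44=101100 pc3: +8 =308
r45=101101 pc4: +16 =324
r46=101110 pc4: +16 =340
r47=101111 pc5: +32 =372
r48=110000 pc2: +4 =376
r49=110001 pc3: +8 =384
r50=110010 pc3: +8 =392
r51=110011 pc4: +16 =408
r52=110100 pc3: +8 =416
r53=110101 pc4: +16 =432
r54=110110 pc4: +16 =448
r55=110111 pc5: +32 =480
r56=111000 pc3: +8 =488
r57=111001 pc4: +16 =504
r58=111010 pc4: +16 =520
r59=111011 pc5: +32 =552
r60=111100 pc4: +16 =568
r61=111101 pc5: +32 =600
r62=111110 pc5: +32 =632
r63=111111 pc6: +64 =696
r64=1000000 pc1: +2 =698
r65=1000001 pc2: +4 =702
r66=1000010 pc2: +4 =706
r67=1000011 pc3: +8 =714
r68=1000100 pc2: +4 =718
r69=1000101 pc3: +8 =726
r70=1000110 pc3: +8 =734
r71=1000111 pc4: +16 =750
r72=1001000 pc2: +4 =754
r73=1001001 pc3: +8 =762
r74=1001010 pc3: +8 =770
r75=1001011 pc4: +16 =786
r76=1001100 pc3: +8 =794
r77=1001101 pc4: +16 =810
r78=1001110 pc4: +16 =826
r79=1001111 pc5: +32 =858
r80=1010000 pc2: +4 =862
r81=1010001 pc3: +8 =870
r82=1010010 pc3: +8 =878
r83=1010011 pc4: +16 =894
r84=1010100 pc3: +8 =902
r85=1010101 pc4: +16 =918
r86=1010110 pc4: +16 =934
r87=1010111 pc5: +32 =966
r88=1011000 pc3: +8 =974
r89=1011001 pc4: +16 =990
r90=1011010 pc4: +16 =1006
r91=1011011 pc5: +32 =1038
r92=1011100 pc4: +16 =1054
r93=1011101 pc5: +32 =1086
r94=1011110 pc5: +32 =1118
r95=1011111 pc6: +64 =1182
r96=1100000 pc2: +4 =1186
r97=1100001 pc3: +8 =1194
r98=1100010 pc3: +8 =1202
r99=1100011 pc4: +16 =1218
r100=1100100 pc3: +8 =1226
r101=1100101 pc4: +16 =1242
r102=1100110 pc4: +16 =1258
r103=1100111 pc5: +32 =1290
r104=1101000 pc3: +8 =1298
r105=1101001 pc4: +16 =1314
r106=1101010 pc4: +16 =1330
r107=1101011 pc5: +32 =1362
r108=1101100 pc4: +16 =1378
r109=1101101 pc5: +32 =1410

Answer: 1410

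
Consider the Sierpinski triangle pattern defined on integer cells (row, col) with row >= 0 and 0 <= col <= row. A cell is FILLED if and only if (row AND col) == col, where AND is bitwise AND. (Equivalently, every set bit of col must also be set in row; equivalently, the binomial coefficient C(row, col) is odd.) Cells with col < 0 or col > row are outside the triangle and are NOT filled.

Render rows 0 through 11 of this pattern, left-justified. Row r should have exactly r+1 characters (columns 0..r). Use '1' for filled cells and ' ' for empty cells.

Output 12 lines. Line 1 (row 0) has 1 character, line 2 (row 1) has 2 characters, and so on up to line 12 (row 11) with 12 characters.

r0=0: 1
r1=1: 11
r2=10: 1 1
r3=11: 1111
r4=100: 1   1
r5=101: 11  11
r6=110: 1 1 1 1
r7=111: 11111111
r8=1000: 1       1
r9=1001: 11      11
r10=1010: 1 1     1 1
r11=1011: 1111    1111

Answer: 1
11
1 1
1111
1   1
11  11
1 1 1 1
11111111
1       1
11      11
1 1     1 1
1111    1111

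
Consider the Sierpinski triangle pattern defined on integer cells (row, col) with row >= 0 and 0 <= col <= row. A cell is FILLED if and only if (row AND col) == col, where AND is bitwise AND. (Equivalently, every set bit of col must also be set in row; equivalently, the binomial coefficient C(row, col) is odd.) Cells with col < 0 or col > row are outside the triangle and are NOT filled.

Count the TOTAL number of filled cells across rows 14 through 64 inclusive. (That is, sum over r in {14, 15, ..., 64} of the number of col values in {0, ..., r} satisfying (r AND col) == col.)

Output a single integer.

r14=1110 pc3: +8 =8
r15=1111 pc4: +16 =24
r16=10000 pc1: +2 =26
r17=10001 pc2: +4 =30
r18=10010 pc2: +4 =34
r19=10011 pc3: +8 =42
r20=10100 pc2: +4 =46
r21=10101 pc3: +8 =54
r22=10110 pc3: +8 =62
r23=10111 pc4: +16 =78
r24=11000 pc2: +4 =82
r25=11001 pc3: +8 =90
r26=11010 pc3: +8 =98
r27=11011 pc4: +16 =114
r28=11100 pc3: +8 =122
r29=11101 pc4: +16 =138
r30=11110 pc4: +16 =154
r31=11111 pc5: +32 =186
r32=100000 pc1: +2 =188
r33=100001 pc2: +4 =192
r34=100010 pc2: +4 =196
r35=100011 pc3: +8 =204
r36=100100 pc2: +4 =208
r37=100101 pc3: +8 =216
r38=100110 pc3: +8 =224
r39=100111 pc4: +16 =240
r40=101000 pc2: +4 =244
r41=101001 pc3: +8 =252
r42=101010 pc3: +8 =260
r43=101011 pc4: +16 =276
r44=101100 pc3: +8 =284
r45=101101 pc4: +16 =300
r46=101110 pc4: +16 =316
r47=101111 pc5: +32 =348
r48=110000 pc2: +4 =352
r49=110001 pc3: +8 =360
r50=110010 pc3: +8 =368
r51=110011 pc4: +16 =384
r52=110100 pc3: +8 =392
r53=110101 pc4: +16 =408
r54=110110 pc4: +16 =424
r55=110111 pc5: +32 =456
r56=111000 pc3: +8 =464
r57=111001 pc4: +16 =480
r58=111010 pc4: +16 =496
r59=111011 pc5: +32 =528
r60=111100 pc4: +16 =544
r61=111101 pc5: +32 =576
r62=111110 pc5: +32 =608
r63=111111 pc6: +64 =672
r64=1000000 pc1: +2 =674

Answer: 674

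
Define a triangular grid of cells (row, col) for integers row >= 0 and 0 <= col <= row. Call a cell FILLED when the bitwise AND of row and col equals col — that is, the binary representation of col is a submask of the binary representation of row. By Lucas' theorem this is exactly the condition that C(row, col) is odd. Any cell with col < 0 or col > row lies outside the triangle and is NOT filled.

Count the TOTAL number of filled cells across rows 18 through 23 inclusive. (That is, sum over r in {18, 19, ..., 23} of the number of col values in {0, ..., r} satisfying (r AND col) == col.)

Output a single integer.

Answer: 48

Derivation:
r18=10010 pc2: +4 =4
r19=10011 pc3: +8 =12
r20=10100 pc2: +4 =16
r21=10101 pc3: +8 =24
r22=10110 pc3: +8 =32
r23=10111 pc4: +16 =48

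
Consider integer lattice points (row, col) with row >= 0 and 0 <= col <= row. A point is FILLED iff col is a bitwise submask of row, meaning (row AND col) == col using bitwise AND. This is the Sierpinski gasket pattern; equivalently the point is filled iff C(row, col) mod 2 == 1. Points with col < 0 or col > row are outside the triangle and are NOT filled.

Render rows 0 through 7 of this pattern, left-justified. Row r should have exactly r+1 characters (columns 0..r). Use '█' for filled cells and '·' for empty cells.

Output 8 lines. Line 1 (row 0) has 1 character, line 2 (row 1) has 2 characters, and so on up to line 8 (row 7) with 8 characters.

Answer: █
██
█·█
████
█···█
██··██
█·█·█·█
████████

Derivation:
r0=0: █
r1=1: ██
r2=10: █·█
r3=11: ████
r4=100: █···█
r5=101: ██··██
r6=110: █·█·█·█
r7=111: ████████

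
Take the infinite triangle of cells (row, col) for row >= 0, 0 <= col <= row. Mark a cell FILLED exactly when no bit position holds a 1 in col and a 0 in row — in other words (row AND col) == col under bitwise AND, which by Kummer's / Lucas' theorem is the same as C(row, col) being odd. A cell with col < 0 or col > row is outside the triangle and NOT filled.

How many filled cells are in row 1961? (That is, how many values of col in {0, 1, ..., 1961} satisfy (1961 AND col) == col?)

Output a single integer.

1961 in binary = 11110101001
popcount(1961) = number of 1-bits in 11110101001 = 7
A col c satisfies (1961 AND c) == c iff every set bit of c is also set in 1961; each of the 7 set bits of 1961 can independently be on or off in c.
count = 2^7 = 128

Answer: 128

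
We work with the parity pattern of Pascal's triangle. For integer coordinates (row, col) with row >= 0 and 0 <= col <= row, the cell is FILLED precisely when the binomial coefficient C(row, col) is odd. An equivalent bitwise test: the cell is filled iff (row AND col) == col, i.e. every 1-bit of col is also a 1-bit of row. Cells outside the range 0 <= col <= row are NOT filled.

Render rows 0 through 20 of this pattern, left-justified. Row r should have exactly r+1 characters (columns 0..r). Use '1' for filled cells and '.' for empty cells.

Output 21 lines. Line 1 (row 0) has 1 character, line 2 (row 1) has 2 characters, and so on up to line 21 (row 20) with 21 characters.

Answer: 1
11
1.1
1111
1...1
11..11
1.1.1.1
11111111
1.......1
11......11
1.1.....1.1
1111....1111
1...1...1...1
11..11..11..11
1.1.1.1.1.1.1.1
1111111111111111
1...............1
11..............11
1.1.............1.1
1111............1111
1...1...........1...1

Derivation:
r0=0: 1
r1=1: 11
r2=10: 1.1
r3=11: 1111
r4=100: 1...1
r5=101: 11..11
r6=110: 1.1.1.1
r7=111: 11111111
r8=1000: 1.......1
r9=1001: 11......11
r10=1010: 1.1.....1.1
r11=1011: 1111....1111
r12=1100: 1...1...1...1
r13=1101: 11..11..11..11
r14=1110: 1.1.1.1.1.1.1.1
r15=1111: 1111111111111111
r16=10000: 1...............1
r17=10001: 11..............11
r18=10010: 1.1.............1.1
r19=10011: 1111............1111
r20=10100: 1...1...........1...1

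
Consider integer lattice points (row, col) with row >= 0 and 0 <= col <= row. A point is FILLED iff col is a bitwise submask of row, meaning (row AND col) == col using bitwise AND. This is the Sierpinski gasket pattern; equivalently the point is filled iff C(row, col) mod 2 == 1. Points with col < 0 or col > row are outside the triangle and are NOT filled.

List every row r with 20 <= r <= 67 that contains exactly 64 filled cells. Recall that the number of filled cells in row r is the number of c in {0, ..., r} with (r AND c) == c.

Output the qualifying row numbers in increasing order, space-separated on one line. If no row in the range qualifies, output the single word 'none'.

Answer: 63

Derivation:
Row r has 2^popcount(r) filled cells, so we need popcount(r) = log2(64) = 6.
Scan r = 20..67 and keep those with exactly 6 one-bits:
r=20=10100 popcount=2 -> skip
r=21=10101 popcount=3 -> skip
r=22=10110 popcount=3 -> skip
r=23=10111 popcount=4 -> skip
r=24=11000 popcount=2 -> skip
r=25=11001 popcount=3 -> skip
r=26=11010 popcount=3 -> skip
r=27=11011 popcount=4 -> skip
r=28=11100 popcount=3 -> skip
r=29=11101 popcount=4 -> skip
r=30=11110 popcount=4 -> skip
r=31=11111 popcount=5 -> skip
r=32=100000 popcount=1 -> skip
r=33=100001 popcount=2 -> skip
r=34=100010 popcount=2 -> skip
r=35=100011 popcount=3 -> skip
r=36=100100 popcount=2 -> skip
r=37=100101 popcount=3 -> skip
r=38=100110 popcount=3 -> skip
r=39=100111 popcount=4 -> skip
r=40=101000 popcount=2 -> skip
r=41=101001 popcount=3 -> skip
r=42=101010 popcount=3 -> skip
r=43=101011 popcount=4 -> skip
r=44=101100 popcount=3 -> skip
r=45=101101 popcount=4 -> skip
r=46=101110 popcount=4 -> skip
r=47=101111 popcount=5 -> skip
r=48=110000 popcount=2 -> skip
r=49=110001 popcount=3 -> skip
r=50=110010 popcount=3 -> skip
r=51=110011 popcount=4 -> skip
r=52=110100 popcount=3 -> skip
r=53=110101 popcount=4 -> skip
r=54=110110 popcount=4 -> skip
r=55=110111 popcount=5 -> skip
r=56=111000 popcount=3 -> skip
r=57=111001 popcount=4 -> skip
r=58=111010 popcount=4 -> skip
r=59=111011 popcount=5 -> skip
r=60=111100 popcount=4 -> skip
r=61=111101 popcount=5 -> skip
r=62=111110 popcount=5 -> skip
r=63=111111 popcount=6 -> KEEP
r=64=1000000 popcount=1 -> skip
r=65=1000001 popcount=2 -> skip
r=66=1000010 popcount=2 -> skip
r=67=1000011 popcount=3 -> skip
Kept rows: 63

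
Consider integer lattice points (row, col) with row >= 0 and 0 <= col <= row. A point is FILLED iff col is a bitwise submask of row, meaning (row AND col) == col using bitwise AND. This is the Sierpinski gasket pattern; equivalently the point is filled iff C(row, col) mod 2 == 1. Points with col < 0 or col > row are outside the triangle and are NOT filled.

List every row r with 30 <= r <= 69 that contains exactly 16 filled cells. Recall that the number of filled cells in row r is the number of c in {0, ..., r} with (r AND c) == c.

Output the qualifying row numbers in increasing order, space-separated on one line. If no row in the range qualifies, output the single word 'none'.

Row r has 2^popcount(r) filled cells, so we need popcount(r) = log2(16) = 4.
Scan r = 30..69 and keep those with exactly 4 one-bits:
r=30=11110 popcount=4 -> KEEP
r=31=11111 popcount=5 -> skip
r=32=100000 popcount=1 -> skip
r=33=100001 popcount=2 -> skip
r=34=100010 popcount=2 -> skip
r=35=100011 popcount=3 -> skip
r=36=100100 popcount=2 -> skip
r=37=100101 popcount=3 -> skip
r=38=100110 popcount=3 -> skip
r=39=100111 popcount=4 -> KEEP
r=40=101000 popcount=2 -> skip
r=41=101001 popcount=3 -> skip
r=42=101010 popcount=3 -> skip
r=43=101011 popcount=4 -> KEEP
r=44=101100 popcount=3 -> skip
r=45=101101 popcount=4 -> KEEP
r=46=101110 popcount=4 -> KEEP
r=47=101111 popcount=5 -> skip
r=48=110000 popcount=2 -> skip
r=49=110001 popcount=3 -> skip
r=50=110010 popcount=3 -> skip
r=51=110011 popcount=4 -> KEEP
r=52=110100 popcount=3 -> skip
r=53=110101 popcount=4 -> KEEP
r=54=110110 popcount=4 -> KEEP
r=55=110111 popcount=5 -> skip
r=56=111000 popcount=3 -> skip
r=57=111001 popcount=4 -> KEEP
r=58=111010 popcount=4 -> KEEP
r=59=111011 popcount=5 -> skip
r=60=111100 popcount=4 -> KEEP
r=61=111101 popcount=5 -> skip
r=62=111110 popcount=5 -> skip
r=63=111111 popcount=6 -> skip
r=64=1000000 popcount=1 -> skip
r=65=1000001 popcount=2 -> skip
r=66=1000010 popcount=2 -> skip
r=67=1000011 popcount=3 -> skip
r=68=1000100 popcount=2 -> skip
r=69=1000101 popcount=3 -> skip
Kept rows: 30 39 43 45 46 51 53 54 57 58 60

Answer: 30 39 43 45 46 51 53 54 57 58 60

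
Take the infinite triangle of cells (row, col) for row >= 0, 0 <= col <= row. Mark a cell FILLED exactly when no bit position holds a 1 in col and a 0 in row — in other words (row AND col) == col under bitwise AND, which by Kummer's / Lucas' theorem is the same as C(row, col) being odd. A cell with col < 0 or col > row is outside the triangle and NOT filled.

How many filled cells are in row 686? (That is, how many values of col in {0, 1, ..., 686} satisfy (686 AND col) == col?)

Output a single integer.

686 in binary = 1010101110
popcount(686) = number of 1-bits in 1010101110 = 6
A col c satisfies (686 AND c) == c iff every set bit of c is also set in 686; each of the 6 set bits of 686 can independently be on or off in c.
count = 2^6 = 64

Answer: 64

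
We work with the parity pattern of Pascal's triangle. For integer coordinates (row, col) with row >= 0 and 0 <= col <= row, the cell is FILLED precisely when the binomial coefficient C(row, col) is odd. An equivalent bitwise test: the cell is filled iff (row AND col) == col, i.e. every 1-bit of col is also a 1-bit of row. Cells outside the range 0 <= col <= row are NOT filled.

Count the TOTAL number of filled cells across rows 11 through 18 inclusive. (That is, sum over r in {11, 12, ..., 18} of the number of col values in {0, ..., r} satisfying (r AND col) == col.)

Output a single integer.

Answer: 54

Derivation:
r11=1011 pc3: +8 =8
r12=1100 pc2: +4 =12
r13=1101 pc3: +8 =20
r14=1110 pc3: +8 =28
r15=1111 pc4: +16 =44
r16=10000 pc1: +2 =46
r17=10001 pc2: +4 =50
r18=10010 pc2: +4 =54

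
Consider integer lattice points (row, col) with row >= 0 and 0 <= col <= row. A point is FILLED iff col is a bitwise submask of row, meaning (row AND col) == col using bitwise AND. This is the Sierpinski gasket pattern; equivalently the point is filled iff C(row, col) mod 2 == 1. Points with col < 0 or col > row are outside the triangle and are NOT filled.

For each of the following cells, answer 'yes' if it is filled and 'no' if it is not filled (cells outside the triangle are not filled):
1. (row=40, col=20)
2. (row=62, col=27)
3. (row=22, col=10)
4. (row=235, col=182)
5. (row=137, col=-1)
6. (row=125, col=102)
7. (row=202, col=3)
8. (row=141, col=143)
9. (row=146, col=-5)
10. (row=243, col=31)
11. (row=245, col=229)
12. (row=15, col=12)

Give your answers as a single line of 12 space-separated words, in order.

Answer: no no no no no no no no no no yes yes

Derivation:
(40,20): row=0b101000, col=0b10100, row AND col = 0b0 = 0; 0 != 20 -> empty
(62,27): row=0b111110, col=0b11011, row AND col = 0b11010 = 26; 26 != 27 -> empty
(22,10): row=0b10110, col=0b1010, row AND col = 0b10 = 2; 2 != 10 -> empty
(235,182): row=0b11101011, col=0b10110110, row AND col = 0b10100010 = 162; 162 != 182 -> empty
(137,-1): col outside [0, 137] -> not filled
(125,102): row=0b1111101, col=0b1100110, row AND col = 0b1100100 = 100; 100 != 102 -> empty
(202,3): row=0b11001010, col=0b11, row AND col = 0b10 = 2; 2 != 3 -> empty
(141,143): col outside [0, 141] -> not filled
(146,-5): col outside [0, 146] -> not filled
(243,31): row=0b11110011, col=0b11111, row AND col = 0b10011 = 19; 19 != 31 -> empty
(245,229): row=0b11110101, col=0b11100101, row AND col = 0b11100101 = 229; 229 == 229 -> filled
(15,12): row=0b1111, col=0b1100, row AND col = 0b1100 = 12; 12 == 12 -> filled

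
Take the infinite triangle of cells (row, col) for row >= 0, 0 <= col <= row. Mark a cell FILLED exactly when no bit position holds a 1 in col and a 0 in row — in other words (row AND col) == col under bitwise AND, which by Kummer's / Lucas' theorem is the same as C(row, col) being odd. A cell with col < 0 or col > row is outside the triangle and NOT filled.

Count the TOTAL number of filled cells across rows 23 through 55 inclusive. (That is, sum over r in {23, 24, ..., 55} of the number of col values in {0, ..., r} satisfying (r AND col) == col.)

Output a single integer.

r23=10111 pc4: +16 =16
r24=11000 pc2: +4 =20
r25=11001 pc3: +8 =28
r26=11010 pc3: +8 =36
r27=11011 pc4: +16 =52
r28=11100 pc3: +8 =60
r29=11101 pc4: +16 =76
r30=11110 pc4: +16 =92
r31=11111 pc5: +32 =124
r32=100000 pc1: +2 =126
r33=100001 pc2: +4 =130
r34=100010 pc2: +4 =134
r35=100011 pc3: +8 =142
r36=100100 pc2: +4 =146
r37=100101 pc3: +8 =154
r38=100110 pc3: +8 =162
r39=100111 pc4: +16 =178
r40=101000 pc2: +4 =182
r41=101001 pc3: +8 =190
r42=101010 pc3: +8 =198
r43=101011 pc4: +16 =214
r44=101100 pc3: +8 =222
r45=101101 pc4: +16 =238
r46=101110 pc4: +16 =254
r47=101111 pc5: +32 =286
r48=110000 pc2: +4 =290
r49=110001 pc3: +8 =298
r50=110010 pc3: +8 =306
r51=110011 pc4: +16 =322
r52=110100 pc3: +8 =330
r53=110101 pc4: +16 =346
r54=110110 pc4: +16 =362
r55=110111 pc5: +32 =394

Answer: 394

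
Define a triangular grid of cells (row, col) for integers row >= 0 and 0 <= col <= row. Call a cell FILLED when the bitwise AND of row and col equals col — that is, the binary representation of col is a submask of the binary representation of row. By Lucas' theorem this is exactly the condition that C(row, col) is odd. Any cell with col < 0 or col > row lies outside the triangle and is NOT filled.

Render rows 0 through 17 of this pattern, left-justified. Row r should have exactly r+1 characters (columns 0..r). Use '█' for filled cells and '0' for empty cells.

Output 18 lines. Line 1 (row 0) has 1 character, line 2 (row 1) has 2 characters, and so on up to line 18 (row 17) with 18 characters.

Answer: █
██
█0█
████
█000█
██00██
█0█0█0█
████████
█0000000█
██000000██
█0█00000█0█
████0000████
█000█000█000█
██00██00██00██
█0█0█0█0█0█0█0█
████████████████
█000000000000000█
██00000000000000██

Derivation:
r0=0: █
r1=1: ██
r2=10: █0█
r3=11: ████
r4=100: █000█
r5=101: ██00██
r6=110: █0█0█0█
r7=111: ████████
r8=1000: █0000000█
r9=1001: ██000000██
r10=1010: █0█00000█0█
r11=1011: ████0000████
r12=1100: █000█000█000█
r13=1101: ██00██00██00██
r14=1110: █0█0█0█0█0█0█0█
r15=1111: ████████████████
r16=10000: █000000000000000█
r17=10001: ██00000000000000██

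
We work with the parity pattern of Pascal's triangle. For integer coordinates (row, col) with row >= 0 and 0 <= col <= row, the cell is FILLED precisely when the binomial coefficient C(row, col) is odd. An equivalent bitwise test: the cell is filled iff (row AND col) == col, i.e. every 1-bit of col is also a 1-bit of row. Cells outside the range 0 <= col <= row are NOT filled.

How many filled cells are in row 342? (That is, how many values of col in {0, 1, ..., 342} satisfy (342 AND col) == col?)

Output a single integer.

Answer: 32

Derivation:
342 in binary = 101010110
popcount(342) = number of 1-bits in 101010110 = 5
A col c satisfies (342 AND c) == c iff every set bit of c is also set in 342; each of the 5 set bits of 342 can independently be on or off in c.
count = 2^5 = 32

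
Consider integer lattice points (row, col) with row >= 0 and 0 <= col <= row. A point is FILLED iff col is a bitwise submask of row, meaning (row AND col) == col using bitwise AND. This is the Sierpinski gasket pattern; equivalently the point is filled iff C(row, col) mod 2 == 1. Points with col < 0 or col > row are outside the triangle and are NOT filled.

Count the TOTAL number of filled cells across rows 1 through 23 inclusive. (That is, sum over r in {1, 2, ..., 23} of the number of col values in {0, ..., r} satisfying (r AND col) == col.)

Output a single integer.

r1=1 pc1: +2 =2
r2=10 pc1: +2 =4
r3=11 pc2: +4 =8
r4=100 pc1: +2 =10
r5=101 pc2: +4 =14
r6=110 pc2: +4 =18
r7=111 pc3: +8 =26
r8=1000 pc1: +2 =28
r9=1001 pc2: +4 =32
r10=1010 pc2: +4 =36
r11=1011 pc3: +8 =44
r12=1100 pc2: +4 =48
r13=1101 pc3: +8 =56
r14=1110 pc3: +8 =64
r15=1111 pc4: +16 =80
r16=10000 pc1: +2 =82
r17=10001 pc2: +4 =86
r18=10010 pc2: +4 =90
r19=10011 pc3: +8 =98
r20=10100 pc2: +4 =102
r21=10101 pc3: +8 =110
r22=10110 pc3: +8 =118
r23=10111 pc4: +16 =134

Answer: 134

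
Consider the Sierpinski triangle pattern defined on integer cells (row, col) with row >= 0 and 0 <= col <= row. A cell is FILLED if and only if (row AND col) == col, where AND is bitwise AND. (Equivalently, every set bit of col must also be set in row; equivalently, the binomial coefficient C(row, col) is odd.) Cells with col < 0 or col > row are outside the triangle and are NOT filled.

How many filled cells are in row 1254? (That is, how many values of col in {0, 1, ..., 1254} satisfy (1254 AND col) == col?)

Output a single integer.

Answer: 64

Derivation:
1254 in binary = 10011100110
popcount(1254) = number of 1-bits in 10011100110 = 6
A col c satisfies (1254 AND c) == c iff every set bit of c is also set in 1254; each of the 6 set bits of 1254 can independently be on or off in c.
count = 2^6 = 64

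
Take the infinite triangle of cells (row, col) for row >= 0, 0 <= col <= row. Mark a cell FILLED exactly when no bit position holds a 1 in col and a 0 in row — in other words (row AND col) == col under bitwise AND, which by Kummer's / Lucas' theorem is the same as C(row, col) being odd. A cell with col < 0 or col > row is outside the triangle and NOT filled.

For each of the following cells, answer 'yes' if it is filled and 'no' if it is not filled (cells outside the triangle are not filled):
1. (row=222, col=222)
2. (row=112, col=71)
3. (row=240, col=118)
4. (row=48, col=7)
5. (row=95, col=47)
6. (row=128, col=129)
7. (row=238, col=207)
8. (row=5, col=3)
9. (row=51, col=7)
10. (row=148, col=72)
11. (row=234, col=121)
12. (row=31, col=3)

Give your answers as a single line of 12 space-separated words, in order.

(222,222): row=0b11011110, col=0b11011110, row AND col = 0b11011110 = 222; 222 == 222 -> filled
(112,71): row=0b1110000, col=0b1000111, row AND col = 0b1000000 = 64; 64 != 71 -> empty
(240,118): row=0b11110000, col=0b1110110, row AND col = 0b1110000 = 112; 112 != 118 -> empty
(48,7): row=0b110000, col=0b111, row AND col = 0b0 = 0; 0 != 7 -> empty
(95,47): row=0b1011111, col=0b101111, row AND col = 0b1111 = 15; 15 != 47 -> empty
(128,129): col outside [0, 128] -> not filled
(238,207): row=0b11101110, col=0b11001111, row AND col = 0b11001110 = 206; 206 != 207 -> empty
(5,3): row=0b101, col=0b11, row AND col = 0b1 = 1; 1 != 3 -> empty
(51,7): row=0b110011, col=0b111, row AND col = 0b11 = 3; 3 != 7 -> empty
(148,72): row=0b10010100, col=0b1001000, row AND col = 0b0 = 0; 0 != 72 -> empty
(234,121): row=0b11101010, col=0b1111001, row AND col = 0b1101000 = 104; 104 != 121 -> empty
(31,3): row=0b11111, col=0b11, row AND col = 0b11 = 3; 3 == 3 -> filled

Answer: yes no no no no no no no no no no yes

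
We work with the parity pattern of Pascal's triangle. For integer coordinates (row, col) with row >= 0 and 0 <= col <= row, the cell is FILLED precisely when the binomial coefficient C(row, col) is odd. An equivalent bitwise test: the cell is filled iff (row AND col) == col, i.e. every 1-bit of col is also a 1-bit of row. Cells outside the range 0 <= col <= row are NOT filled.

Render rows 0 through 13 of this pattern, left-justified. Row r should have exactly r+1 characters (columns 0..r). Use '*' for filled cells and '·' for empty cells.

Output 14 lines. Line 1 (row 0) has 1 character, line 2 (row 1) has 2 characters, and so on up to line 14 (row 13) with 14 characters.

r0=0: *
r1=1: **
r2=10: *·*
r3=11: ****
r4=100: *···*
r5=101: **··**
r6=110: *·*·*·*
r7=111: ********
r8=1000: *·······*
r9=1001: **······**
r10=1010: *·*·····*·*
r11=1011: ****····****
r12=1100: *···*···*···*
r13=1101: **··**··**··**

Answer: *
**
*·*
****
*···*
**··**
*·*·*·*
********
*·······*
**······**
*·*·····*·*
****····****
*···*···*···*
**··**··**··**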